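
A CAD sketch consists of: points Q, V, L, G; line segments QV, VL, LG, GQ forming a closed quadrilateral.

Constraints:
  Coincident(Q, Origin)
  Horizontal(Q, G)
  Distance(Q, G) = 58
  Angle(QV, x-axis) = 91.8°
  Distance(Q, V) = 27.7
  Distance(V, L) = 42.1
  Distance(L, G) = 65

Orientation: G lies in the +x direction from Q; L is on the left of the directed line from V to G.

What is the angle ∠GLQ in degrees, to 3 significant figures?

53.2°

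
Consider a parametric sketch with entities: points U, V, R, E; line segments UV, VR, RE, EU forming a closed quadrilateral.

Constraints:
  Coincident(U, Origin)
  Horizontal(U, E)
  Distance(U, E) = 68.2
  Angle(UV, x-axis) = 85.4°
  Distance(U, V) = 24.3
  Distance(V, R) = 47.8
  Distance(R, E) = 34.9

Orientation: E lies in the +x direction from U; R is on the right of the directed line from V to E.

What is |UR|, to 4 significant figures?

36.41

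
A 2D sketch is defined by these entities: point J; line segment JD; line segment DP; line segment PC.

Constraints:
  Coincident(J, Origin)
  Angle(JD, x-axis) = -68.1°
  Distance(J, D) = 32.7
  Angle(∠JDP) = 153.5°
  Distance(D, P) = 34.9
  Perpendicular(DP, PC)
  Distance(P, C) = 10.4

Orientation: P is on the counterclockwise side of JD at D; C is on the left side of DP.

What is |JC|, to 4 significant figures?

64.30

J is at the origin; JD runs at -68.1° with length 32.7, so D = 32.7·(cos -68.1°, sin -68.1°) = (12.20, -30.34). ∠JDP = 153.5°, so DP runs at -68.1° + (180° − 153.5°) = -41.60° from the x-axis; with |DP| = 34.9, P = D + 34.9·(cos -41.60°, sin -41.60°) = (38.29, -53.51). DP ⟂ PC; with |PC| = 10.4 on the left of DP, C = P + 10.4·(0.6639, 0.7478) = (45.20, -45.73). Then |JC| = |C − J| = 64.30.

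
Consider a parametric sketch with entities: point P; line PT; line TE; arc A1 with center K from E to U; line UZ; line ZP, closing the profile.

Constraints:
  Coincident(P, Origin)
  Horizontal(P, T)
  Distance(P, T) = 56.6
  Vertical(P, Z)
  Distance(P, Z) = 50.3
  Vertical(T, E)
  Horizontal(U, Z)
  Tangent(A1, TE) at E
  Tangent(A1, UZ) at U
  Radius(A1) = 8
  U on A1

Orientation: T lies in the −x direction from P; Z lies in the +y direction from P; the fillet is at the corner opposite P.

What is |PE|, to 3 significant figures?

70.7

P is at the origin; P and T share the same y with |PT| = 56.6 and T on the −x side, so T = (-56.6, 0.00). PZ is vertical with |PZ| = 50.3 and Z on the +y side, so Z = (0.00, 50.3). The virtual corner opposite P is at (-56.6, 50.3). Since A1 is tangent to TE there, KE ⟂ TE and since A1 is tangent to UZ there, KU ⟂ UZ, with radius 8.0, so the center K sits 8.0 in from both sides at K = (-48.6, 42.3). That places the tangent points at E = (-56.6, 42.3) on TE and U = (-48.6, 50.3) on UZ. Then |PE| = |E − P| = 70.7.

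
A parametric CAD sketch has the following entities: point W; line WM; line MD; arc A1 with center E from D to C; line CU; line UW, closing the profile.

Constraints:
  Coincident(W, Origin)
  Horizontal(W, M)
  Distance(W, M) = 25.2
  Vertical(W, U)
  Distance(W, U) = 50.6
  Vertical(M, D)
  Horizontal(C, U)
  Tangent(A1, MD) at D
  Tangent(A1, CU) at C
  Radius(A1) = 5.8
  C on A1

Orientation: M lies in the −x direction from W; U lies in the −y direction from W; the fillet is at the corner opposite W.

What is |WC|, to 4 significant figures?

54.19

W is at the origin; WM is horizontal with |WM| = 25.2 and M on the −x side, so M = (-25.20, 0.000). WU is vertical with |WU| = 50.6 and U on the −y side, so U = (0.000, -50.60). The virtual corner opposite W is at (-25.20, -50.60). Since A1 is tangent to MD there, ED ⟂ MD and tangency of A1 to CU means the radius EC is perpendicular to CU, with radius 5.8, so the center E sits 5.8 in from both sides at E = (-19.40, -44.80). That places the tangent points at D = (-25.20, -44.80) on MD and C = (-19.40, -50.60) on CU. Then |WC| = |C − W| = 54.19.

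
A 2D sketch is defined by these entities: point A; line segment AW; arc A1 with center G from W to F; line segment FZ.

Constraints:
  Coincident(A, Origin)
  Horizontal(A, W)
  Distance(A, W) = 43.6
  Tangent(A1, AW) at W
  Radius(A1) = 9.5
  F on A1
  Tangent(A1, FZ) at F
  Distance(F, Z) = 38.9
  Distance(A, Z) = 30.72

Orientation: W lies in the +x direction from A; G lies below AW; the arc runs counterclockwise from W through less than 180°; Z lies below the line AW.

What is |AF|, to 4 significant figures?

37.15

Checks: |GF| = 9.500 ✓; ∠(GF, FZ) = 90.00° ✓; |FZ| = 38.90 ✓; |AZ| = 30.72 ✓.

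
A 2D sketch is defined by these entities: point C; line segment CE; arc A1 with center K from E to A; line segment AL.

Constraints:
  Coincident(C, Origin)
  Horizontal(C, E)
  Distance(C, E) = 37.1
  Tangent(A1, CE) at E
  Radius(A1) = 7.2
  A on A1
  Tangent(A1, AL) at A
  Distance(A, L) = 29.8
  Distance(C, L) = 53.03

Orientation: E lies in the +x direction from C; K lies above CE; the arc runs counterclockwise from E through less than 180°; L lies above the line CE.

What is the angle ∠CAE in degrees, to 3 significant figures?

40.4°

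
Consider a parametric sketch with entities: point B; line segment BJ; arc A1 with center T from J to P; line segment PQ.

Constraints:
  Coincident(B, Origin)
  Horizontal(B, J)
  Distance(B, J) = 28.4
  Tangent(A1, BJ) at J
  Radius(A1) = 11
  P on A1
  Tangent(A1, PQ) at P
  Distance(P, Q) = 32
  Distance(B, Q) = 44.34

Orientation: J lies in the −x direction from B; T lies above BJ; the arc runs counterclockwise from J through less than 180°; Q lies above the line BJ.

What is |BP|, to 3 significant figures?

20.1

Checks: |TP| = 11.00 ✓; ∠(TP, PQ) = 90.00° ✓; |PQ| = 32.00 ✓; |BQ| = 44.34 ✓.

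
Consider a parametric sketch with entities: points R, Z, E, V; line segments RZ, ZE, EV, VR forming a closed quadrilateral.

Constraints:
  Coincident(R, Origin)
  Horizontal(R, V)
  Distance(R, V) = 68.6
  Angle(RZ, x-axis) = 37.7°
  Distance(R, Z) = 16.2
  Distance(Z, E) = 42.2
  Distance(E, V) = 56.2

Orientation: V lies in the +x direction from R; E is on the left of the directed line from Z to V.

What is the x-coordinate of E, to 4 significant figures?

35.55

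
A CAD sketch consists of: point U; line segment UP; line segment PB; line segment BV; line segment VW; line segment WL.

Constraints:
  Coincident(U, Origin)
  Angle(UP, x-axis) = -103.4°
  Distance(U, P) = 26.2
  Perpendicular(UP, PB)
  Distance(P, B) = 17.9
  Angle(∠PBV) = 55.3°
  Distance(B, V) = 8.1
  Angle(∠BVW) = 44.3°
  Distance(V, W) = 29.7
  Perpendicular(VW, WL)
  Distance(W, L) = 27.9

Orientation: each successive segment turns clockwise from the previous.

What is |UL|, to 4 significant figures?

64.38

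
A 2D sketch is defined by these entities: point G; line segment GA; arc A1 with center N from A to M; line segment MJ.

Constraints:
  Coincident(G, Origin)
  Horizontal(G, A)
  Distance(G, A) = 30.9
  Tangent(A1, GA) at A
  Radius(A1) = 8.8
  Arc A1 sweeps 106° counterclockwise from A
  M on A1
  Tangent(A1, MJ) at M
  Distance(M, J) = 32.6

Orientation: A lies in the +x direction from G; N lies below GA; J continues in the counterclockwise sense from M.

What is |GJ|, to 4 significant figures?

52.91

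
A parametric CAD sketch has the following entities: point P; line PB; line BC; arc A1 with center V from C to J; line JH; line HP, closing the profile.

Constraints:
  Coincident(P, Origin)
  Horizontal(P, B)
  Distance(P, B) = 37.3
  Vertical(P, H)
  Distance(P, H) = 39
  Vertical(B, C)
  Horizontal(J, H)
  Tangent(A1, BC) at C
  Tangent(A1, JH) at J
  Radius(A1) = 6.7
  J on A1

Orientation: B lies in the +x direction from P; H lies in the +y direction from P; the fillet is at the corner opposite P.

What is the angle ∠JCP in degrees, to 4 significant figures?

85.89°

P is at the origin; PB is horizontal with |PB| = 37.3 and B on the +x side, so B = (37.30, 0.000). PH is vertical with |PH| = 39.0 and H on the +y side, so H = (0.000, 39.00). The virtual corner opposite P is at (37.30, 39.00). Tangency of A1 to BC means the radius VC is perpendicular to BC and since A1 is tangent to JH there, VJ ⟂ JH, with radius 6.7, so the center V sits 6.7 in from both sides at V = (30.60, 32.30). That places the tangent points at C = (37.30, 32.30) on BC and J = (30.60, 39.00) on JH. Then cos ∠JCP = CJ·CP / (|CJ||CP|), giving 85.89°.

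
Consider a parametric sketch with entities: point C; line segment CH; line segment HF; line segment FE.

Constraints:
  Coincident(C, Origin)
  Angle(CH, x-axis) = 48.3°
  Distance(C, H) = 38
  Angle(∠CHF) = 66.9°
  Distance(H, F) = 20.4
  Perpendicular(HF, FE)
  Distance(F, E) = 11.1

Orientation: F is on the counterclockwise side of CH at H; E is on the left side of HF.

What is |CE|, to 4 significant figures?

24.48

C is at the origin; CH runs at 48.3° with length 38.0, so H = 38.0·(cos 48.3°, sin 48.3°) = (25.28, 28.37). ∠CHF = 66.9°, so HF runs at 48.3° + (180° − 66.9°) = 161.4° from the x-axis; with |HF| = 20.4, F = H + 20.4·(cos 161.4°, sin 161.4°) = (5.944, 34.88). The perpendicularity gives FE at right angles to HF; with |FE| = 11.1 on the left of HF, E = F + 11.1·(-0.3190, -0.9478) = (2.404, 24.36). Then |CE| = |E − C| = 24.48.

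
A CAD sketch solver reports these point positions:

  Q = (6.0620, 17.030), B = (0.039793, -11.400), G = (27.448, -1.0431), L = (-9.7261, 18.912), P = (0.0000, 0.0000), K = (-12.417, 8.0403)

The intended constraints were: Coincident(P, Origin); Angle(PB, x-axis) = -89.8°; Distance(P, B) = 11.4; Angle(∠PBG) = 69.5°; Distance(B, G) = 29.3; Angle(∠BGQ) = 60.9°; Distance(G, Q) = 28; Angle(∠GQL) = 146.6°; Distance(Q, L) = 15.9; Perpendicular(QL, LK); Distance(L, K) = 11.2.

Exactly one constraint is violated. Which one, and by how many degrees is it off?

Perpendicular(QL, LK) — off by 7.10°.

P = (0.00, 0.00) ✓; PB at -89.80° ✓; |PB| = 11.40 ✓; ∠PBG = 69.50° ✓; |BG| = 29.30 ✓; ∠BGQ = 60.90° ✓; |GQ| = 28.00 ✓; ∠GQL = 146.6° ✓; |QL| = 15.90 ✓; ∠(QL, LK) = 82.90° ✗; |LK| = 11.20 ✓.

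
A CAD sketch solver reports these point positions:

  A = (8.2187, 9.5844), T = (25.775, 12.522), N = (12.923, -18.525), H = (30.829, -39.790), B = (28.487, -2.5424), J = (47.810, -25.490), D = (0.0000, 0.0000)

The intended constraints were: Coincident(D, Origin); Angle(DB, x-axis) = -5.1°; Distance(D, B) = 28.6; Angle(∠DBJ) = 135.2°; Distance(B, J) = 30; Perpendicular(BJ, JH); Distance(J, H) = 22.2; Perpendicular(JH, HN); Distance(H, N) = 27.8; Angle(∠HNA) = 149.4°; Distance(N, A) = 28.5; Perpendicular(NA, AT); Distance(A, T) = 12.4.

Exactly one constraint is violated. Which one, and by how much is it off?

Distance(A, T) = 12.4 — off by 5.40.

D = (0.00, 0.00) ✓; DB at -5.100° ✓; |DB| = 28.60 ✓; ∠DBJ = 135.2° ✓; |BJ| = 30.00 ✓; ∠(BJ, JH) = 90.00° ✓; |JH| = 22.20 ✓; ∠(JH, HN) = 90.00° ✓; |HN| = 27.80 ✓; ∠HNA = 149.4° ✓; |NA| = 28.50 ✓; ∠(NA, AT) = 90.00° ✓; |AT| = 17.80 ✗.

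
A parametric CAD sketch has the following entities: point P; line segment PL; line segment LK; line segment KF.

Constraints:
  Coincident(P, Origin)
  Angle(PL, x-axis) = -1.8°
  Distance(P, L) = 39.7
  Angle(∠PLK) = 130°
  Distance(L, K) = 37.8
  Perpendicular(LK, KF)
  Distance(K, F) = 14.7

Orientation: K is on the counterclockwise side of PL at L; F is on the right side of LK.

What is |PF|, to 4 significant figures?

77.75

P is at the origin; PL runs at -1.8° with length 39.7, so L = 39.7·(cos -1.8°, sin -1.8°) = (39.68, -1.247). ∠PLK = 130.0°, so LK runs at -1.8° + (180° − 130.0°) = 48.20° from the x-axis; with |LK| = 37.8, K = L + 37.8·(cos 48.20°, sin 48.20°) = (64.88, 26.93). LK ⟂ KF; with |KF| = 14.7 on the right of LK, F = K + 14.7·(0.7455, -0.6665) = (75.83, 17.13). Then |PF| = |F − P| = 77.75.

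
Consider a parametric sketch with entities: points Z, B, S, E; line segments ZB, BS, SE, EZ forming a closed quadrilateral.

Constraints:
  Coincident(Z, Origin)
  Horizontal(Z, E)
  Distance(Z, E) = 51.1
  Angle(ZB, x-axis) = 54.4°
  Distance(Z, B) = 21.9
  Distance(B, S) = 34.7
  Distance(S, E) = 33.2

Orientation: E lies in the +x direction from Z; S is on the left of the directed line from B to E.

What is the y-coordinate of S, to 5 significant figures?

32.474

Z is at the origin; ZE is horizontal with |ZE| = 51.1 and E in +x, so E = (51.1, 0). ZB runs at 54.4° with |ZB| = 21.9, so B = (12.748, 17.807). S is determined by |BS| = 34.7 and |SE| = 33.2 together: it lies at the intersection of circle(B, 34.7) and circle(E, 33.2). With |BE| = 42.284, the foot of the radical line on BE is 22.346 from B and the perpendicular offset is √(34.7² − 22.346²) = 26.547. Taking the left-of-BE solution: S = (44.196, 32.474).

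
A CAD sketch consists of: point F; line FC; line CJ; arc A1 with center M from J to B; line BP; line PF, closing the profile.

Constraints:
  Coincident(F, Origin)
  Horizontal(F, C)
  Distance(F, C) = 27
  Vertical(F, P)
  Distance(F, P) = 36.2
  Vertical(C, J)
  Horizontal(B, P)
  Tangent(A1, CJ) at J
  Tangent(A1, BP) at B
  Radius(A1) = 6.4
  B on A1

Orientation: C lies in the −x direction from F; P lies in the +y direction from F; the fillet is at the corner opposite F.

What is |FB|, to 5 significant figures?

41.651

The virtual corner opposite F is at (-27.000, 36.200). A1 meets CJ tangentially, so MJ is at right angles to CJ and A1 meets BP tangentially, so MB is at right angles to BP, with radius 6.4, so the center M sits 6.4 in from both sides at M = (-20.600, 29.800). That places the tangent points at J = (-27.000, 29.800) on CJ and B = (-20.600, 36.200) on BP. Then |FB| = |B − F| = 41.651.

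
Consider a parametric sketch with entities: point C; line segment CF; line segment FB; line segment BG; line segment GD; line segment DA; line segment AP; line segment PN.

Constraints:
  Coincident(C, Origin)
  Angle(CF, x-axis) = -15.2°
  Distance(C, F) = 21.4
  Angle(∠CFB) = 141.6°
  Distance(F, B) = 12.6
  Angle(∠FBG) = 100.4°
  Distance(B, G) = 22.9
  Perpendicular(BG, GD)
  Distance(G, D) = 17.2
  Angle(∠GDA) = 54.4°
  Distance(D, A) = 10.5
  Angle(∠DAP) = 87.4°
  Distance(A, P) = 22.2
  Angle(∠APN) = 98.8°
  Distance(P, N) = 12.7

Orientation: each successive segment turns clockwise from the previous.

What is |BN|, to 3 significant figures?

39.2

C is at the origin; CF runs at -15.2° with length 21.4, so F = (20.7, -5.61). ∠CFB = 141.6° gives FB at -53.6° from the x-axis; with |FB| = 12.6, B = (28.1, -15.8). ∠FBG = 100.4° gives BG at -133° from the x-axis; with |BG| = 22.9, G = (12.5, -32.4). BG is perpendicular to GD, so GD runs at 137°; with |GD| = 17.2, D = (-0.0860, -20.7). ∠GDA = 54.4° gives DA at 11.2° from the x-axis; with |DA| = 10.5, A = (10.2, -18.6). ∠DAP = 87.4° gives AP at -81.4° from the x-axis; with |AP| = 22.2, P = (13.5, -40.6). ∠APN = 98.8° gives PN at -163° from the x-axis; with |PN| = 12.7, N = (1.41, -44.4). Then |BN| = |N − B| = 39.2.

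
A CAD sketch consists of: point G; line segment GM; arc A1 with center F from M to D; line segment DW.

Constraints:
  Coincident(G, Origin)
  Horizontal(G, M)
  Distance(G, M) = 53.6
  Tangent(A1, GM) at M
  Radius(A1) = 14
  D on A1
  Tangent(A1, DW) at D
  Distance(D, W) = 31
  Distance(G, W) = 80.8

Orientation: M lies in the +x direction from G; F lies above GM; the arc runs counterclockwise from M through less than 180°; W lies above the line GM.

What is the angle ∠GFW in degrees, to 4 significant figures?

127.7°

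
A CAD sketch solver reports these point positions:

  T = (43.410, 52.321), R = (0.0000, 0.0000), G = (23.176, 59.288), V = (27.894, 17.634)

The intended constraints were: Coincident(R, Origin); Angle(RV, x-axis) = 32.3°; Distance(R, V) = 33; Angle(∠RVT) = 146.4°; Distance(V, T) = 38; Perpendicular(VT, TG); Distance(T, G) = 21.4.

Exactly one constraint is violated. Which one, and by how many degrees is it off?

Perpendicular(VT, TG) — off by 5.10°.

R = (0.00, 0.00) ✓; RV at 32.30° ✓; |RV| = 33.00 ✓; ∠RVT = 146.4° ✓; |VT| = 38.00 ✓; ∠(VT, TG) = 95.10° ✗; |TG| = 21.40 ✓.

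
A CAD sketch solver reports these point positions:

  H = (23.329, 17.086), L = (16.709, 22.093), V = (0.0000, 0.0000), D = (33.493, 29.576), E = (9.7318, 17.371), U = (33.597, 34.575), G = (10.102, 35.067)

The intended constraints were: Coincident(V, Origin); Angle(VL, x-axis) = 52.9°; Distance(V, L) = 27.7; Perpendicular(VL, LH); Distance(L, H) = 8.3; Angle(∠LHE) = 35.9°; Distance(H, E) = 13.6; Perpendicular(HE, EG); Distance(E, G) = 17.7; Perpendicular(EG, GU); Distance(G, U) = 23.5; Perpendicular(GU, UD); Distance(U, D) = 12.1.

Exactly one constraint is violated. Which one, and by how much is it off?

Distance(U, D) = 12.1 — off by 7.10.

V = (0.00, 0.00) ✓; VL at 52.90° ✓; |VL| = 27.70 ✓; ∠(VL, LH) = 90.00° ✓; |LH| = 8.300 ✓; ∠LHE = 35.90° ✓; |HE| = 13.60 ✓; ∠(HE, EG) = 90.00° ✓; |EG| = 17.70 ✓; ∠(EG, GU) = 90.00° ✓; |GU| = 23.50 ✓; ∠(GU, UD) = 89.99° ✓; |UD| = 5.000 ✗.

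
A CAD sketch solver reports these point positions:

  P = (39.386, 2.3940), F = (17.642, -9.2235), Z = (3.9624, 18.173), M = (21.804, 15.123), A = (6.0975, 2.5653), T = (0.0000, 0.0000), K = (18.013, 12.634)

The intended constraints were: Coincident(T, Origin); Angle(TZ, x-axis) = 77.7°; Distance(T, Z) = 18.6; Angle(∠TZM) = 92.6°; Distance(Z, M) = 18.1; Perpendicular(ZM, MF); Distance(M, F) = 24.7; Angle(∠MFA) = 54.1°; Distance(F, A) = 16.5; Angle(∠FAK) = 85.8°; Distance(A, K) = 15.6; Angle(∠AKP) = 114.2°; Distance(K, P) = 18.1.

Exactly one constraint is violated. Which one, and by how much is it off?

Distance(K, P) = 18.1 — off by 5.60.

T = (0.00, 0.00) ✓; TZ at 77.70° ✓; |TZ| = 18.60 ✓; ∠TZM = 92.60° ✓; |ZM| = 18.10 ✓; ∠(ZM, MF) = 90.00° ✓; |MF| = 24.70 ✓; ∠MFA = 54.10° ✓; |FA| = 16.50 ✓; ∠FAK = 85.80° ✓; |AK| = 15.60 ✓; ∠AKP = 114.2° ✓; |KP| = 23.70 ✗.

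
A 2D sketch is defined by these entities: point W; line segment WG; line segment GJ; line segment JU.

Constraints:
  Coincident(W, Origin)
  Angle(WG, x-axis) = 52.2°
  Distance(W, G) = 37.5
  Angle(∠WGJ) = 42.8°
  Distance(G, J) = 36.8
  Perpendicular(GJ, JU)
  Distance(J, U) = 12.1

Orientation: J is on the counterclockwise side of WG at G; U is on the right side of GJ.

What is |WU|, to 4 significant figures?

38.71

W is at the origin; WG runs at 52.2° with length 37.5, so G = 37.5·(cos 52.2°, sin 52.2°) = (22.98, 29.63). ∠WGJ = 42.8°, so GJ runs at 52.2° + (180° − 42.8°) = 189.4° from the x-axis; with |GJ| = 36.8, J = G + 36.8·(cos 189.4°, sin 189.4°) = (-13.32, 23.62). GJ ⟂ JU; with |JU| = 12.1 on the right of GJ, U = J + 12.1·(-0.1633, 0.9866) = (-15.30, 35.56). Then |WU| = |U − W| = 38.71.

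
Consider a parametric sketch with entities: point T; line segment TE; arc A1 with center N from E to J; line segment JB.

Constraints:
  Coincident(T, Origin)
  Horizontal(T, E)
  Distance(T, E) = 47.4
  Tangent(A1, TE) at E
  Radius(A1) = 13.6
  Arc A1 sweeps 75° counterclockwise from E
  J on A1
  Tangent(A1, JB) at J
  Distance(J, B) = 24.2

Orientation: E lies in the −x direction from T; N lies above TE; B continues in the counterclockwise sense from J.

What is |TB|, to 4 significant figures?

43.63

T is at the origin; T and E share the same y with |TE| = 47.4 and E on the −x side, so E = (-47.40, 0.000). Since A1 is tangent to TE there, NE ⟂ TE, so N = E + (0, 13.6) = (-47.40, 13.60). On A1, E sits at bearing -90° from N; a 75° counterclockwise sweep puts J at bearing -15°, so J = N + 13.6·(cos -15°, sin -15°) = (-34.26, 10.08). Since A1 is tangent to JB there, NJ ⟂ JB, so JB runs along (−sin -15°, cos -15°); with |JB| = 24.2, B = (-28.00, 33.46). Then |TB| = |B − T| = 43.63.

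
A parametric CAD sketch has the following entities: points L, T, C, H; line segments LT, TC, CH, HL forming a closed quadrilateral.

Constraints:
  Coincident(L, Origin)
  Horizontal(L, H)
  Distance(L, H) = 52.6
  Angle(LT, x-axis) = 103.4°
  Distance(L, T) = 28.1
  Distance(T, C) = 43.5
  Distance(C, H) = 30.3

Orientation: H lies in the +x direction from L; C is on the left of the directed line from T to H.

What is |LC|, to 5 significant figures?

45.168

Checks: L = (0.00, 0.00) ✓; |TC| = 43.50 ✓; |CH| = 30.30 ✓.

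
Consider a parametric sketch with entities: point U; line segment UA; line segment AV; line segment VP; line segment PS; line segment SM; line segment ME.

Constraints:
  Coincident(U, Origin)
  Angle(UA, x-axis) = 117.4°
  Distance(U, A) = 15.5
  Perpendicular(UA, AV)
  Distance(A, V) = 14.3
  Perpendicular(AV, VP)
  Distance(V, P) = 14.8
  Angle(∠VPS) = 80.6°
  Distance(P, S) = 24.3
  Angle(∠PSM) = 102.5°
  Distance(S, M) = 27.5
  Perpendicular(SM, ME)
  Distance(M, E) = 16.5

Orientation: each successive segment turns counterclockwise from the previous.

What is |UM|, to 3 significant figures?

34.0

U is at the origin; UA runs at 117.4° with length 15.5, so A = (-7.13, 13.8). UA is perpendicular to AV, so AV runs at -153°; with |AV| = 14.3, V = (-19.8, 7.18). AV is perpendicular to VP, so VP runs at -62.6°; with |VP| = 14.8, P = (-13.0, -5.96). ∠VPS = 80.6° gives PS at 36.8° from the x-axis; with |PS| = 24.3, S = (6.44, 8.60). ∠PSM = 102.5° gives SM at 114° from the x-axis; with |SM| = 27.5, M = (-4.88, 33.7). Then |UM| = |M − U| = 34.0.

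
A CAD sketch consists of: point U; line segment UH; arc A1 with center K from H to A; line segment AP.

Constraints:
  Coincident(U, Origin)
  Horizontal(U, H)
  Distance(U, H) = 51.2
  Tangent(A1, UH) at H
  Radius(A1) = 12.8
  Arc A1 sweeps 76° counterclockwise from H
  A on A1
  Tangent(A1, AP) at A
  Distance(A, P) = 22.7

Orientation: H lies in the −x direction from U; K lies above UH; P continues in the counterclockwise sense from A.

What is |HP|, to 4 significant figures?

36.44

U is at the origin; U and H share the same y with |UH| = 51.2 and H on the −x side, so H = (-51.20, 0.000). Since A1 is tangent to UH there, KH ⟂ UH, so K = H + (0, 12.8) = (-51.20, 12.80). On A1, H sits at bearing -90° from K; a 76° counterclockwise sweep puts A at bearing -14°, so A = K + 12.8·(cos -14°, sin -14°) = (-38.78, 9.703). Since A1 is tangent to AP there, KA ⟂ AP, so AP runs along (−sin -14°, cos -14°); with |AP| = 22.7, P = (-33.29, 31.73). Then |HP| = |P − H| = 36.44.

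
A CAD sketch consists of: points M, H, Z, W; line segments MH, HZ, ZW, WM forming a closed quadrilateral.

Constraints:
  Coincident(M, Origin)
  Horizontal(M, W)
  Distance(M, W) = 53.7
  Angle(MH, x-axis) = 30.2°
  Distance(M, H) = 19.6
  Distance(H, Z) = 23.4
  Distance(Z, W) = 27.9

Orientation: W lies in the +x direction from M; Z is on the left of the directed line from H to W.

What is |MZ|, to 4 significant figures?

43.00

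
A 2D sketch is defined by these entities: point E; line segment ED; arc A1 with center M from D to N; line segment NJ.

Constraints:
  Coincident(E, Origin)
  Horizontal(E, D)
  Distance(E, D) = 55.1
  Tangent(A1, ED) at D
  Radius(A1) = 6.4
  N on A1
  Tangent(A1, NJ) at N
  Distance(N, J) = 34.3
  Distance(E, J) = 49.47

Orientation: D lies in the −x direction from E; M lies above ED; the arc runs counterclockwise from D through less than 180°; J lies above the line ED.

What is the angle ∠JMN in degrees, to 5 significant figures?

79.431°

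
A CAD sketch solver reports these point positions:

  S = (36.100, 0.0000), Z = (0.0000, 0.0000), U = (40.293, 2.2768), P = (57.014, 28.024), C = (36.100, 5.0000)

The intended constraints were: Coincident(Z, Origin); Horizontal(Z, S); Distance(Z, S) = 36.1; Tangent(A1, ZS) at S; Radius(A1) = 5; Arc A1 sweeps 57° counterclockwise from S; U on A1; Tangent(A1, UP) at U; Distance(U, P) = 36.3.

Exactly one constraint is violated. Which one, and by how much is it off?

Distance(U, P) = 36.3 — off by 5.60.

Z = (0.00, 0.00) ✓; Z.y = 0.00, S.y = 0.00 ✓; |ZS| = 36.10 ✓; ∠(CS, SZ) = 90.00° ✓; |CS| = 5.000 ✓; bearing(C→U) − bearing(C→S) = 57.00° ✓; |CU| = 5.000 ✓; ∠(CU, UP) = 90.00° ✓; |UP| = 30.70 ✗.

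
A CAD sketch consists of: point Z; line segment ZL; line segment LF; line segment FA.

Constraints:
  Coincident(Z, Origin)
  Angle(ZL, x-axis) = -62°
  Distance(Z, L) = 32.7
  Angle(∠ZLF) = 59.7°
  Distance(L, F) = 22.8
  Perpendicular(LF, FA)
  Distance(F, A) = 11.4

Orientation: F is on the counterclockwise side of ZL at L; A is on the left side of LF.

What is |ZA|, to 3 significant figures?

18.0

∠ZLF = 59.7°, so LF runs at -62.0° + (180° − 59.7°) = 58.3° from the x-axis; with |LF| = 22.8, F = L + 22.8·(cos 58.3°, sin 58.3°) = (27.3, -9.47). LF ⟂ FA; with |FA| = 11.4 on the left of LF, A = F + 11.4·(-0.851, 0.525) = (17.6, -3.48). Then |ZA| = |A − Z| = 18.0.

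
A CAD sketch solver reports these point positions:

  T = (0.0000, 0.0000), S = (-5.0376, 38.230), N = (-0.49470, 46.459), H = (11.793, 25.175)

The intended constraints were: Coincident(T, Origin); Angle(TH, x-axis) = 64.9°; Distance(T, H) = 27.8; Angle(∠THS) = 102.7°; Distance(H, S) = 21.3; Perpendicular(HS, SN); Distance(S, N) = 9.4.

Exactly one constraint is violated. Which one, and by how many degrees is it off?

Perpendicular(HS, SN) — off by 8.90°.

T = (0.00, 0.00) ✓; TH at 64.90° ✓; |TH| = 27.80 ✓; ∠THS = 102.7° ✓; |HS| = 21.30 ✓; ∠(HS, SN) = 81.10° ✗; |SN| = 9.400 ✓.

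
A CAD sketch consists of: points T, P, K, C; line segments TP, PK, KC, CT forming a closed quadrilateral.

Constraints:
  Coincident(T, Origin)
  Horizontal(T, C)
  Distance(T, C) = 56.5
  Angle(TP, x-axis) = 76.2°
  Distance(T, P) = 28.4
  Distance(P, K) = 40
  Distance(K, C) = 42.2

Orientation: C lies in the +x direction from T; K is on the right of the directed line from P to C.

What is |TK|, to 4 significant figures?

19.52

Checks: |PK| = 40.00 ✓; |KC| = 42.20 ✓.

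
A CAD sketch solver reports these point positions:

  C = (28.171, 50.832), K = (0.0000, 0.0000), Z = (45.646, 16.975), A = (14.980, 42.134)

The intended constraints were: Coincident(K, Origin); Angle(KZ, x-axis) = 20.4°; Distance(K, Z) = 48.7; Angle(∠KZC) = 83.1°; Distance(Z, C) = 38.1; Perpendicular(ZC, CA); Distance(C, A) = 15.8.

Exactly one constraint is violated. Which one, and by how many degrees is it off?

Perpendicular(ZC, CA) — off by 6.10°.

K = (0.00, 0.00) ✓; KZ at 20.40° ✓; |KZ| = 48.70 ✓; ∠KZC = 83.10° ✓; |ZC| = 38.10 ✓; ∠(ZC, CA) = 96.10° ✗; |CA| = 15.80 ✓.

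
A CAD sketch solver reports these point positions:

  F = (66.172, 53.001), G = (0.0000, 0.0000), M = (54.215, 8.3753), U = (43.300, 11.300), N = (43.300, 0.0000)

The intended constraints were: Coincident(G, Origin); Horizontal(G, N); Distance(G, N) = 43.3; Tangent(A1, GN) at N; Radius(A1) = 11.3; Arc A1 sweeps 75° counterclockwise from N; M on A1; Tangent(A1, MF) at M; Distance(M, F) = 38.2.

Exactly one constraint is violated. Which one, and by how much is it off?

Distance(M, F) = 38.2 — off by 8.00.

G = (0.00, 0.00) ✓; G.y = 0.00, N.y = 0.00 ✓; |GN| = 43.30 ✓; ∠(UN, NG) = 90.00° ✓; |UN| = 11.30 ✓; bearing(U→M) − bearing(U→N) = 75.00° ✓; |UM| = 11.30 ✓; ∠(UM, MF) = 90.00° ✓; |MF| = 46.20 ✗.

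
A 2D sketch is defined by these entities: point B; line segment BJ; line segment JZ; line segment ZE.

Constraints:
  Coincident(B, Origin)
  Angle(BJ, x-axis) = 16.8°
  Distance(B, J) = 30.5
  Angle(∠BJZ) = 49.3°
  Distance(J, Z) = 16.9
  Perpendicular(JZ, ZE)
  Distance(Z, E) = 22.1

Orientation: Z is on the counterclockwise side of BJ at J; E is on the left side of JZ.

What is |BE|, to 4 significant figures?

3.159

B is at the origin; BJ runs at 16.8° with length 30.5, so J = 30.5·(cos 16.8°, sin 16.8°) = (29.20, 8.815). ∠BJZ = 49.3°, so JZ runs at 16.8° + (180° − 49.3°) = 147.5° from the x-axis; with |JZ| = 16.9, Z = J + 16.9·(cos 147.5°, sin 147.5°) = (14.94, 17.90). JZ ⟂ ZE; with |ZE| = 22.1 on the left of JZ, E = Z + 22.1·(-0.5373, -0.8434) = (3.071, -0.7431). Then |BE| = |E − B| = 3.159.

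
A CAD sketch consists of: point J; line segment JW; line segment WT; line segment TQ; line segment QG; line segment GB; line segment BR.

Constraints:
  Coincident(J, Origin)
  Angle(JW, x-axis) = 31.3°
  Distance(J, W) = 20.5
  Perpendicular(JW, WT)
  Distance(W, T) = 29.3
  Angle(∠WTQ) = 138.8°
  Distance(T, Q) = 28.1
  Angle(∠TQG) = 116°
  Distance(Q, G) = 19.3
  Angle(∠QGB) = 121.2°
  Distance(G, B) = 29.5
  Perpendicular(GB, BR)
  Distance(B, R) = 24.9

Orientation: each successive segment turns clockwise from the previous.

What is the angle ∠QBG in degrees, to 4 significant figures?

22.68°

∠TQG = 116.0° gives QG at -163.9° from the x-axis; with |QG| = 19.3, G = (9.364, -47.42). ∠QGB = 121.2° gives GB at 137.3° from the x-axis; with |GB| = 29.5, B = (-12.32, -27.41). Then cos ∠QBG = BQ·BG / (|BQ||BG|), giving 22.68°.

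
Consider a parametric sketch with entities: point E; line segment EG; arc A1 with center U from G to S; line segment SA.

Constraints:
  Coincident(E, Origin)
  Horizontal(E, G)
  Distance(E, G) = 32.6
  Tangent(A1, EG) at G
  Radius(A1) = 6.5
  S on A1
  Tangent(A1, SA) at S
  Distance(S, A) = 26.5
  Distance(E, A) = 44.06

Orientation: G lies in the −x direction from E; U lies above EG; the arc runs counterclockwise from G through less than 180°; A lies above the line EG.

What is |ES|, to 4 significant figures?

27.08

Checks: ∠(UG, GE) = 90.00° ✓; |UG| = 6.500 ✓; |US| = 6.500 ✓; ∠(US, SA) = 90.00° ✓; |SA| = 26.50 ✓; |EA| = 44.06 ✓.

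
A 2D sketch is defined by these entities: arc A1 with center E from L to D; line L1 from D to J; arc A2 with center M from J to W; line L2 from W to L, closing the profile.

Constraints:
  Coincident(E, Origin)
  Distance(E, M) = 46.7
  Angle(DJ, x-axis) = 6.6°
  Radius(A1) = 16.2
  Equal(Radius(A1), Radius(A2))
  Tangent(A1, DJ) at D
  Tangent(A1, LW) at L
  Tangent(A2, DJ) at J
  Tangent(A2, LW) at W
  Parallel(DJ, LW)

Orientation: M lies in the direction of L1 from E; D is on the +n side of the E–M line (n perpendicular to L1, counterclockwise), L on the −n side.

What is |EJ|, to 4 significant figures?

49.43

Tangency of A1 to both parallel lines with radius 16.2 puts D and L at E ± 16.2·n: D = (-1.862, 16.09), L = (1.862, -16.09). Equal radii place J and W the same way about M: J = M + 16.2·n = (44.53, 21.46), W = M − 16.2·n = (48.25, -10.73). Then |EJ| = |J − E| = 49.43.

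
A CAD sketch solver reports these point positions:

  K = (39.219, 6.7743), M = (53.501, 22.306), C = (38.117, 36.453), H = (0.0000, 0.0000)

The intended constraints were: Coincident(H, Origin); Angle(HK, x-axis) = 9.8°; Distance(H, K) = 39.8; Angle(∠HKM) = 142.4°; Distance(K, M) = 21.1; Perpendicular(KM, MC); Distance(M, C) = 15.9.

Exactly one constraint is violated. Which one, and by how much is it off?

Distance(M, C) = 15.9 — off by 5.00.

H = (0.00, 0.00) ✓; HK at 9.800° ✓; |HK| = 39.80 ✓; ∠HKM = 142.4° ✓; |KM| = 21.10 ✓; ∠(KM, MC) = 90.00° ✓; |MC| = 20.90 ✗.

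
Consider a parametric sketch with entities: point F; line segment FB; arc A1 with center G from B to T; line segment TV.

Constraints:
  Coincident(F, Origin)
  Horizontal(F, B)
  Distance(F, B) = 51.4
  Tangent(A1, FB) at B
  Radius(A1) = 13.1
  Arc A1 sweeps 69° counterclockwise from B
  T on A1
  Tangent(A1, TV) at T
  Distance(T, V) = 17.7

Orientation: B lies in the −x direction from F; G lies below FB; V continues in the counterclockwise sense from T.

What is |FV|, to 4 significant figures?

74.28

On A1, B sits at bearing 90° from G; a 69° counterclockwise sweep puts T at bearing 159°, so T = G + 13.1·(cos 159°, sin 159°) = (-63.63, -8.405). Tangency of A1 to TV means the radius GT is perpendicular to TV, so TV runs along (−sin 159°, cos 159°); with |TV| = 17.7, V = (-69.97, -24.93). Then |FV| = |V − F| = 74.28.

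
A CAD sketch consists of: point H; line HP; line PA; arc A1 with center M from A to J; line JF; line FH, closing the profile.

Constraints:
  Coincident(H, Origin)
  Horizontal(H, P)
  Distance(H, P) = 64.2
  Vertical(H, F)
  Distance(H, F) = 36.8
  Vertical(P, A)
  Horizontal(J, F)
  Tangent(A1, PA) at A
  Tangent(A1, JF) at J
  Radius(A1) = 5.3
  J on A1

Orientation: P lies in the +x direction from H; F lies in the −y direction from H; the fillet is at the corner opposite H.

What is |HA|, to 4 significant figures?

71.51

The virtual corner opposite H is at (64.20, -36.80). A1 meets PA tangentially, so MA is at right angles to PA and A1 meets JF tangentially, so MJ is at right angles to JF, with radius 5.3, so the center M sits 5.3 in from both sides at M = (58.90, -31.50). That places the tangent points at A = (64.20, -31.50) on PA and J = (58.90, -36.80) on JF. Then |HA| = |A − H| = 71.51.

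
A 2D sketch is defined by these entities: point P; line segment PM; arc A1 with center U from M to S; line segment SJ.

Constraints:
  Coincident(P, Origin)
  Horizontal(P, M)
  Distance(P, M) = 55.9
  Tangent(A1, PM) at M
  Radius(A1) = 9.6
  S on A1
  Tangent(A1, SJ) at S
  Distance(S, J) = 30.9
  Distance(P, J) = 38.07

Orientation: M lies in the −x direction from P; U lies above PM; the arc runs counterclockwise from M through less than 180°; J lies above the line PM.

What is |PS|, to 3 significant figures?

48.9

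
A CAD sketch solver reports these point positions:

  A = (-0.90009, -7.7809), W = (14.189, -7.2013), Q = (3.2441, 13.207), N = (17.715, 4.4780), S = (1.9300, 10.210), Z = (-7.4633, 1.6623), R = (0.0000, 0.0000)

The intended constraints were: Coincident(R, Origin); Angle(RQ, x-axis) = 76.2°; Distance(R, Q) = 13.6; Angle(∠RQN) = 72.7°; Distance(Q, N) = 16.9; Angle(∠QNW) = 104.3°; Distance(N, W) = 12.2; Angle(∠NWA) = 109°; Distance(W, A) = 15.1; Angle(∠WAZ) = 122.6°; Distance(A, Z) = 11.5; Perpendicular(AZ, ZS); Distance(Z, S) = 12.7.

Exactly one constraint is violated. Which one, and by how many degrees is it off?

Perpendicular(AZ, ZS) — off by 7.50°.

R = (0.00, 0.00) ✓; RQ at 76.20° ✓; |RQ| = 13.60 ✓; ∠RQN = 72.70° ✓; |QN| = 16.90 ✓; ∠QNW = 104.3° ✓; |NW| = 12.20 ✓; ∠NWA = 109.0° ✓; |WA| = 15.10 ✓; ∠WAZ = 122.6° ✓; |AZ| = 11.50 ✓; ∠(AZ, ZS) = 82.50° ✗; |ZS| = 12.70 ✓.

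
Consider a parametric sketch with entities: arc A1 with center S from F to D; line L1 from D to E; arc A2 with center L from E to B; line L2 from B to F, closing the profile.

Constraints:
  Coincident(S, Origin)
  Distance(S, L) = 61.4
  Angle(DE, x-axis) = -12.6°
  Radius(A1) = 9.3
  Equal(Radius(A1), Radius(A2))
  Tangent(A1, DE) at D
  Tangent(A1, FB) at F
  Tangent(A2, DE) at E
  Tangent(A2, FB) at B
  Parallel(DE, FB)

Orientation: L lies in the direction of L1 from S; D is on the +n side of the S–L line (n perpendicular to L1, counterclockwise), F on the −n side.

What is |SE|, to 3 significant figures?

62.1

The slot axis is L1's direction at -12.6°, so u = (cos -12.6°, sin -12.6°) = (0.976, -0.218) and n = (−sin -12.6°, cos -12.6°) = (0.218, 0.976). S is at the origin and L lies 61.4 along u from S, so L = 61.4·u = (59.9, -13.4). Tangency of A1 to both parallel lines with radius 9.3 puts D and F at S ± 9.3·n: D = (2.03, 9.08), F = (-2.03, -9.08). Equal radii place E and B the same way about L: E = L + 9.3·n = (62.0, -4.32), B = L − 9.3·n = (57.9, -22.5). Then |SE| = |E − S| = 62.1.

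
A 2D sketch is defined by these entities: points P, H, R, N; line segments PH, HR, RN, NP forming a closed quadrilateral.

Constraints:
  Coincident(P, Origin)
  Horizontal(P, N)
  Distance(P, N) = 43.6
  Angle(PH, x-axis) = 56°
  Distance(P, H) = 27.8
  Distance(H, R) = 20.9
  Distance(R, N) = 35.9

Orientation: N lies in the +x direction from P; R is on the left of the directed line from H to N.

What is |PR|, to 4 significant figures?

47.72

Checks: |HR| = 20.90 ✓; |RN| = 35.90 ✓.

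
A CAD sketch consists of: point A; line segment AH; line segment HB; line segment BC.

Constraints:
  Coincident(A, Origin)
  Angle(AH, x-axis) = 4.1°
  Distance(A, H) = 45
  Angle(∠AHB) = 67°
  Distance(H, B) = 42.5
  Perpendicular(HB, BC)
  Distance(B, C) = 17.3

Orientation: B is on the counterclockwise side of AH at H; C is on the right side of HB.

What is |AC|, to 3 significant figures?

63.8

∠AHB = 67.0°, so HB runs at 4.1° + (180° − 67.0°) = 117° from the x-axis; with |HB| = 42.5, B = H + 42.5·(cos 117°, sin 117°) = (25.5, 41.1). The perpendicularity gives BC at right angles to HB; with |BC| = 17.3 on the right of HB, C = B + 17.3·(0.890, 0.456) = (40.9, 48.9). Then |AC| = |C − A| = 63.8.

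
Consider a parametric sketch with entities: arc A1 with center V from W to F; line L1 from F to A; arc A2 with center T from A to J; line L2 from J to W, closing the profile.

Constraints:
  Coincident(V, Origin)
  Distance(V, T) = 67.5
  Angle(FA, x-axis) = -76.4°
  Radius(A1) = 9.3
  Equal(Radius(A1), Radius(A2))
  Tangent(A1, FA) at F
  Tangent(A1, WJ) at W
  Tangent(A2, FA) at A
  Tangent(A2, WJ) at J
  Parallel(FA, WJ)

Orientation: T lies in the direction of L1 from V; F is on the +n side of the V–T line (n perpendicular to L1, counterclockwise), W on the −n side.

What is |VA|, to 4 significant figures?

68.14

The slot axis is L1's direction at -76.4°, so u = (cos -76.4°, sin -76.4°) = (0.2351, -0.9720) and n = (−sin -76.4°, cos -76.4°) = (0.9720, 0.2351). V is at the origin and T lies 67.5 along u from V, so T = 67.5·u = (15.87, -65.61). Tangency of A1 to both parallel lines with radius 9.3 puts F and W at V ± 9.3·n: F = (9.039, 2.187), W = (-9.039, -2.187). Equal radii place A and J the same way about T: A = T + 9.3·n = (24.91, -63.42), J = T − 9.3·n = (6.833, -67.79). Then |VA| = |A − V| = 68.14.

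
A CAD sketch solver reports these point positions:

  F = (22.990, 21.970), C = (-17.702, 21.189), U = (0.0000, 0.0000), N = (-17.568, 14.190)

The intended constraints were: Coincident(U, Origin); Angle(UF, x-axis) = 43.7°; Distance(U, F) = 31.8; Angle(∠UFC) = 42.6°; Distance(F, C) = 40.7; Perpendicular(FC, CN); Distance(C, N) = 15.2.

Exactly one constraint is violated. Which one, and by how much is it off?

Distance(C, N) = 15.2 — off by 8.20.

U = (0.00, 0.00) ✓; UF at 43.70° ✓; |UF| = 31.80 ✓; ∠UFC = 42.60° ✓; |FC| = 40.70 ✓; ∠(FC, CN) = 90.00° ✓; |CN| = 7.000 ✗.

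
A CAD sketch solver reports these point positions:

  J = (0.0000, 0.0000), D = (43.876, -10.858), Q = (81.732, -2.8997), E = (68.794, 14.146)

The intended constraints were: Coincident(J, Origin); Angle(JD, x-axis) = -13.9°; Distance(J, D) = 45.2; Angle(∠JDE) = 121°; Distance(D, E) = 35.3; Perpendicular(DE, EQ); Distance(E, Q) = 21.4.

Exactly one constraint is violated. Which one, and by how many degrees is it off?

Perpendicular(DE, EQ) — off by 7.90°.

J = (0.00, 0.00) ✓; JD at -13.90° ✓; |JD| = 45.20 ✓; ∠JDE = 121.0° ✓; |DE| = 35.30 ✓; ∠(DE, EQ) = 97.90° ✗; |EQ| = 21.40 ✓.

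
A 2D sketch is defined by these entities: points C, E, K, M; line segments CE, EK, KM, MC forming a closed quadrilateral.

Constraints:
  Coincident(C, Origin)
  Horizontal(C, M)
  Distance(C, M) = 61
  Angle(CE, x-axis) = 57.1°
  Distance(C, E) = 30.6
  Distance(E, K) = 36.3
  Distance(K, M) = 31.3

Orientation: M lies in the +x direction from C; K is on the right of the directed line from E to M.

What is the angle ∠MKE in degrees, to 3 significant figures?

98.4°

C is at the origin; CM is horizontal with |CM| = 61.0 and M in +x, so M = (61.0, 0). CE runs at 57.1° with |CE| = 30.6, so E = (16.6, 25.7). K is determined by |EK| = 36.3 and |KM| = 31.3 together: it lies at the intersection of circle(E, 36.3) and circle(M, 31.3). With |EM| = 51.3, the foot of the radical line on EM is 28.9 from E and the perpendicular offset is √(36.3² − 28.9²) = 21.9. Taking the right-of-EM solution: K = (30.7, -7.77).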